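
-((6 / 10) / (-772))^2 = -9 / 14899600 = -0.00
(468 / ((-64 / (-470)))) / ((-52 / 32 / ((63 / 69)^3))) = -19587015 / 12167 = -1609.85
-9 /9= -1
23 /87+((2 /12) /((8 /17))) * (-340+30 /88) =-120.03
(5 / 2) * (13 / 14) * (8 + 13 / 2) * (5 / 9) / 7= 9425 / 3528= 2.67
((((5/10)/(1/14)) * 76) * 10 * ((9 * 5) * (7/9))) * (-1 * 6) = -1117200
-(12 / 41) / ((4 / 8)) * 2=-48 / 41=-1.17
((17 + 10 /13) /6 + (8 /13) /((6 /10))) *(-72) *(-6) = 22392 /13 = 1722.46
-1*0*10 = 0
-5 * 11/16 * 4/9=-55/36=-1.53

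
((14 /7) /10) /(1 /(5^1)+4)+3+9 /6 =191 /42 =4.55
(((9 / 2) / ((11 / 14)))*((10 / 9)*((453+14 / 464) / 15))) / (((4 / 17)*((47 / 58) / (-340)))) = -1063116845 / 3102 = -342719.81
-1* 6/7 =-6/7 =-0.86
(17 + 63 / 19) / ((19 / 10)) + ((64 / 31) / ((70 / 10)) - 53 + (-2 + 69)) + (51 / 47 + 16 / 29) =26.62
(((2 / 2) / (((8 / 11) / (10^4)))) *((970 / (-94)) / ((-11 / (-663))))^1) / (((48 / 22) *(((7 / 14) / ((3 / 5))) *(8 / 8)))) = -442138125 / 94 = -4703597.07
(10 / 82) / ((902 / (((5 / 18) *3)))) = 25 / 221892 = 0.00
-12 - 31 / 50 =-631 / 50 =-12.62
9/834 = 3/278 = 0.01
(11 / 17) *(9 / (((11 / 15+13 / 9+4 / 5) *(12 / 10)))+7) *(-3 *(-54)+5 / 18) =81966181 / 82008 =999.49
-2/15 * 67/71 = -134/1065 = -0.13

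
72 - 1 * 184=-112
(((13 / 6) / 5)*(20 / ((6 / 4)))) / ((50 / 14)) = 364 / 225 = 1.62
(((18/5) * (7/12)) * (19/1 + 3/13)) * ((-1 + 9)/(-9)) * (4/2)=-2800/39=-71.79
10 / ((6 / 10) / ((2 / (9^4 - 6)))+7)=20 / 3947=0.01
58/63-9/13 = 187/819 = 0.23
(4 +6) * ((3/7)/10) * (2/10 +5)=78/35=2.23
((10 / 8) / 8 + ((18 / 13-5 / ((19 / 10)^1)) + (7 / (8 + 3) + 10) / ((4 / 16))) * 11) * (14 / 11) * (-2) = -25143237 / 21736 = -1156.76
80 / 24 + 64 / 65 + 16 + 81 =19757 / 195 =101.32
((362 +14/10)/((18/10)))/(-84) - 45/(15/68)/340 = -11353/3780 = -3.00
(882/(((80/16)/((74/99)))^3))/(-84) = -0.04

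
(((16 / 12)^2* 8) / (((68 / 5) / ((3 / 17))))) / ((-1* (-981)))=160 / 850527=0.00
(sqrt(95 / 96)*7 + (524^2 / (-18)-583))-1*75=-143210 / 9 + 7*sqrt(570) / 24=-15905.26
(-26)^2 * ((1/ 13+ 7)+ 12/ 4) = 6812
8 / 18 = 4 / 9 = 0.44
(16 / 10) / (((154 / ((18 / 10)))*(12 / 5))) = 0.01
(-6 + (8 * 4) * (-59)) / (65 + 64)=-1894 / 129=-14.68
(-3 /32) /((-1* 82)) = 3 /2624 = 0.00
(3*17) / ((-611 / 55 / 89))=-249645 / 611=-408.58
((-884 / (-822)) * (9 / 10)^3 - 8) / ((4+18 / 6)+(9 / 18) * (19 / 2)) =-494297 / 804875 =-0.61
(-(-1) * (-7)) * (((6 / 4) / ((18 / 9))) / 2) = -21 / 8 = -2.62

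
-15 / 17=-0.88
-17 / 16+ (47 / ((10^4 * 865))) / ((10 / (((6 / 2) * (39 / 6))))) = -183810667 / 173000000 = -1.06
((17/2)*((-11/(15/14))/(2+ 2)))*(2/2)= -1309/60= -21.82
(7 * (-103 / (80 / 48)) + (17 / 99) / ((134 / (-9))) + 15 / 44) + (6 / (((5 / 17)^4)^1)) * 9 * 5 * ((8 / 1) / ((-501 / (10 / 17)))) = -9491598527 / 12307900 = -771.18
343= 343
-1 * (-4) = 4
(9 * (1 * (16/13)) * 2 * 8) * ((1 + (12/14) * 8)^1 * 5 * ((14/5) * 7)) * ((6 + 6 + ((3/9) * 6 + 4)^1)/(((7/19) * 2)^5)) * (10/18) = 196107040800/31213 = 6282864.22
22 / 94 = 11 / 47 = 0.23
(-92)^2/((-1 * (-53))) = 8464/53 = 159.70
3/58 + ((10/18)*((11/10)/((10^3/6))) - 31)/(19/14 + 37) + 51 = 1173665983/23359500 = 50.24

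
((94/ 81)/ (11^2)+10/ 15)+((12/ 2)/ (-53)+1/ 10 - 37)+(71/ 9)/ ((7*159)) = -1321015909/ 36361710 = -36.33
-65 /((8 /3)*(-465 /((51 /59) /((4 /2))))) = 663 /29264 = 0.02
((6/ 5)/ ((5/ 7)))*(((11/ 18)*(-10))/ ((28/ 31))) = -341/ 30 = -11.37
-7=-7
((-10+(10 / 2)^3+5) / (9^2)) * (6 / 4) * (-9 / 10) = -2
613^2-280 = 375489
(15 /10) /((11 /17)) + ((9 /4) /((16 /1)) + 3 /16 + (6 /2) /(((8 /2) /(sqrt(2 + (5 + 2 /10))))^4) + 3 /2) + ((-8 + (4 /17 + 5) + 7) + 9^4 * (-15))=-29443078461 /299200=-98406.01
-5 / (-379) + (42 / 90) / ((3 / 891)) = 262672 / 1895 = 138.61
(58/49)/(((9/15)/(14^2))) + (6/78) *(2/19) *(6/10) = 386.67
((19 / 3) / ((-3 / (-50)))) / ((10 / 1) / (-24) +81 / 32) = 30400 / 609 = 49.92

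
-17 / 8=-2.12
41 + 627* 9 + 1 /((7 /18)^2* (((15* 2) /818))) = 1436752 /245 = 5864.29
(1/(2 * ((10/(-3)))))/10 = -3/200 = -0.02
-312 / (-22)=156 / 11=14.18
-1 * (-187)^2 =-34969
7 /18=0.39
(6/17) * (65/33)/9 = 0.08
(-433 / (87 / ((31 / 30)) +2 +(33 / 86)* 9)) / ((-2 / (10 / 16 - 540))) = -2490570535 / 1911992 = -1302.61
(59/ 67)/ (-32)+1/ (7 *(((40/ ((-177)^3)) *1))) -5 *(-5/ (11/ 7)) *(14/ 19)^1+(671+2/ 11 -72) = -301018990221/ 15683360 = -19193.53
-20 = -20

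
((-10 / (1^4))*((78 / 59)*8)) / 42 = -1040 / 413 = -2.52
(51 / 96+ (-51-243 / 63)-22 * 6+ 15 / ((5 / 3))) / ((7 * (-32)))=39721 / 50176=0.79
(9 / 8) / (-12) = -3 / 32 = -0.09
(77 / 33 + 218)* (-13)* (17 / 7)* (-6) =292162 / 7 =41737.43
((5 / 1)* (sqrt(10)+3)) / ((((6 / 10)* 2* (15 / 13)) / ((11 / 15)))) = 143 / 18+143* sqrt(10) / 54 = 16.32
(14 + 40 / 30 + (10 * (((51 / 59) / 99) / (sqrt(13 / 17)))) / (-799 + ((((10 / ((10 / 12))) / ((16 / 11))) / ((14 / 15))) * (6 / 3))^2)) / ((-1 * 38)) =-23 / 57 + 66640 * sqrt(221) / 183414364419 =-0.40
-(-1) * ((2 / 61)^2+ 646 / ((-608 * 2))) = -63129 / 119072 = -0.53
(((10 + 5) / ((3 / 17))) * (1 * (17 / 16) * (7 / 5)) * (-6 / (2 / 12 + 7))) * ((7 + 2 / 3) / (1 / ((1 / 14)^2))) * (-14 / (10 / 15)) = 59823 / 688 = 86.95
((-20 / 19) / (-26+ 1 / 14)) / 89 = 280 / 613833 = 0.00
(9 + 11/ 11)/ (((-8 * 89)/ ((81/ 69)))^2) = 3645/ 134086688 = 0.00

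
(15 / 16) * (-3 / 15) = -3 / 16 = -0.19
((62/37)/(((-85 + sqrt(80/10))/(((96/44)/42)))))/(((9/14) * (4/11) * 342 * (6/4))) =-10540/1232872893 - 248 * sqrt(2)/1232872893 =-0.00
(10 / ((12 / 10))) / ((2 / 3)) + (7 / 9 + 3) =293 / 18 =16.28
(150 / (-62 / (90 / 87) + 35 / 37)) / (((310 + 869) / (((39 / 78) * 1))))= -4625 / 4288678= -0.00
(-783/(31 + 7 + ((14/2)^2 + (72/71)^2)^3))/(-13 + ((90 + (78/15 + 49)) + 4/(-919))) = -10242002000335713/214942993910222233876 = -0.00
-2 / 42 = -1 / 21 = -0.05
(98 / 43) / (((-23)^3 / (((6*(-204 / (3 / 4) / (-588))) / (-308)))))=68 / 40284937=0.00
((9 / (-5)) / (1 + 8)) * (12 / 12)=-1 / 5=-0.20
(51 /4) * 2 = 51 /2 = 25.50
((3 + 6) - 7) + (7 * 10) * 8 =562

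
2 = 2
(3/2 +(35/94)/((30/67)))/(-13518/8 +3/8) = -526/381123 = -0.00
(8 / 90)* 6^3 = 96 / 5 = 19.20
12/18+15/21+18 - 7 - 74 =-1294/21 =-61.62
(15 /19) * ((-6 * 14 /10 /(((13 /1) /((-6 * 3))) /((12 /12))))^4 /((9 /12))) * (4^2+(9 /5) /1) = 342870.53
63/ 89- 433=-38474/ 89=-432.29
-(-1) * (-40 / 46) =-20 / 23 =-0.87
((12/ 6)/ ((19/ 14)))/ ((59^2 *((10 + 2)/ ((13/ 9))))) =91/ 1785753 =0.00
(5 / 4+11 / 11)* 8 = 18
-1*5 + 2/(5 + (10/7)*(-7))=-27/5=-5.40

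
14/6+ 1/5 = 38/15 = 2.53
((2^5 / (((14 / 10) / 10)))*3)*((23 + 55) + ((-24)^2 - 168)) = 2332800 / 7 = 333257.14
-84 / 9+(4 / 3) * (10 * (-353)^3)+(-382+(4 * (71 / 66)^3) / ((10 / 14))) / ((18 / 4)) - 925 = -586494044.34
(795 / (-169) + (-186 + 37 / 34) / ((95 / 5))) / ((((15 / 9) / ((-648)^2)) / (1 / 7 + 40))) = -278948428972128 / 1910545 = -146004636.88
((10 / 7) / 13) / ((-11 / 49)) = -70 / 143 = -0.49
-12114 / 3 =-4038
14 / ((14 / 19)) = 19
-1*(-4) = 4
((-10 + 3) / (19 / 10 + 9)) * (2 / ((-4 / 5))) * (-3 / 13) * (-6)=3150 / 1417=2.22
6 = 6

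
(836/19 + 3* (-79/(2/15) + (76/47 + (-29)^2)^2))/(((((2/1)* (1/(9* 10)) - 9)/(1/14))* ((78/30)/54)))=-57121566834825/162423352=-351683.22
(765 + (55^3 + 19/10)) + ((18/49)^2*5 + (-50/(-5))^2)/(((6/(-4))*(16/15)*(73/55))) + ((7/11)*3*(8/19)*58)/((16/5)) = 167109.06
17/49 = 0.35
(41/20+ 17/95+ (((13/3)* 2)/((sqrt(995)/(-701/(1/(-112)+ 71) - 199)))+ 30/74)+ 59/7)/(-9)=-1088813/885780+ 4797754* sqrt(995)/23733735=5.15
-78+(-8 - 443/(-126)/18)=-194605/2268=-85.80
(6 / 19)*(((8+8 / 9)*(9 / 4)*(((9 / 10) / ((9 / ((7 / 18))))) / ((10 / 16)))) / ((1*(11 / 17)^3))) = 550256 / 379335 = 1.45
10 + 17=27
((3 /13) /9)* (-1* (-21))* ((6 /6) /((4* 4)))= 7 /208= 0.03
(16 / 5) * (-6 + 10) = 64 / 5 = 12.80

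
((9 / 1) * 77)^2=480249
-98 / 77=-14 / 11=-1.27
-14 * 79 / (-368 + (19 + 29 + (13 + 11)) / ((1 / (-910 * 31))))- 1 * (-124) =124.00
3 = 3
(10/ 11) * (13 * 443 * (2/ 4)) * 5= 143975/ 11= 13088.64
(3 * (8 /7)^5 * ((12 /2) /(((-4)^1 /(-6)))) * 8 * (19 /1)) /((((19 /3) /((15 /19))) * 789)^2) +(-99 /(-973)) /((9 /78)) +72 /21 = 4777635450301974 /1108350955875583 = 4.31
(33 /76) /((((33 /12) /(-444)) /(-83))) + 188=114128 /19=6006.74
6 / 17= 0.35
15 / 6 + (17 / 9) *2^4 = 589 / 18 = 32.72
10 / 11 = 0.91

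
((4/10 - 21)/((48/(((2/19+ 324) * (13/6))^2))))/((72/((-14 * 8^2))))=1155157885609/438615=2633648.84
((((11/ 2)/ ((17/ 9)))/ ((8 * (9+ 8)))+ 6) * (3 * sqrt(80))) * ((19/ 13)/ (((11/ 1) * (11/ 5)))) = 7935255 * sqrt(5)/ 1818388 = 9.76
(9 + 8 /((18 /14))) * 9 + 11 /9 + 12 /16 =138.97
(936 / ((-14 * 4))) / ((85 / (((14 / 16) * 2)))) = -117 / 340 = -0.34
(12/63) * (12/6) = 8/21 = 0.38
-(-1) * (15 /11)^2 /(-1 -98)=-25 /1331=-0.02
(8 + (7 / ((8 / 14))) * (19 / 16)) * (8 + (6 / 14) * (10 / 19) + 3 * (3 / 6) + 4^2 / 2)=6803745 / 17024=399.66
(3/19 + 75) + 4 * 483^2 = 17731392/19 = 933231.16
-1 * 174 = -174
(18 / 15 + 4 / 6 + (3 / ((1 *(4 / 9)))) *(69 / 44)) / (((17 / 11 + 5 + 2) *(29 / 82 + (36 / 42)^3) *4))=462292999 / 1247974080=0.37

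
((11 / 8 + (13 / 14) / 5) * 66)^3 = 2999066740461 / 2744000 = 1092954.35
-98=-98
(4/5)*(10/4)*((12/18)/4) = 1/3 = 0.33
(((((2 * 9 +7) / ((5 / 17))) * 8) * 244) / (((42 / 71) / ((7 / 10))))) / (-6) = -294508 / 9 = -32723.11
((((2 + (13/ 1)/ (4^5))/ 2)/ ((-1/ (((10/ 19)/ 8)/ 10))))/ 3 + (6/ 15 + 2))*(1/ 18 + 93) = 416753065/ 1867776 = 223.13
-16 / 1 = -16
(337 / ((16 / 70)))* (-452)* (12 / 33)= -2665670 / 11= -242333.64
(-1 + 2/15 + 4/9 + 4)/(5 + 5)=161/450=0.36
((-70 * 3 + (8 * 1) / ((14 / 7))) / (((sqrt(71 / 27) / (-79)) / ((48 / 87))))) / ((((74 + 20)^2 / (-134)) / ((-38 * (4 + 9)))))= 12927284448 * sqrt(213) / 4548331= 41480.60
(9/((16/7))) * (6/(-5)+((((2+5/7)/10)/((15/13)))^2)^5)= -1954672706913381960761908835951/413687524260937500000000000000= -4.72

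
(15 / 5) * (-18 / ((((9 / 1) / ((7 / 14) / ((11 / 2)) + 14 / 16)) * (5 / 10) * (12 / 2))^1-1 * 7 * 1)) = -4590 / 1781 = -2.58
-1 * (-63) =63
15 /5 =3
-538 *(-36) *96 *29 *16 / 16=53920512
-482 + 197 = -285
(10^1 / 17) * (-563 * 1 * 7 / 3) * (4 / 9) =-157640 / 459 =-343.44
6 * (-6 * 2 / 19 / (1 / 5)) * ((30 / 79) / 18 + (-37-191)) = 6483720 / 1501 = 4319.60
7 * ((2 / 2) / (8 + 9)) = 7 / 17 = 0.41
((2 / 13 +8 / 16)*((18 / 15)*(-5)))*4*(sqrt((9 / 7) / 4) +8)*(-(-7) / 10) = -5712 / 65 -153*sqrt(7) / 65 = -94.10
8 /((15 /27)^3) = 5832 /125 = 46.66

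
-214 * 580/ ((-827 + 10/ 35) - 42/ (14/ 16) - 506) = 173768/ 1933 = 89.90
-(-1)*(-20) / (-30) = 2 / 3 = 0.67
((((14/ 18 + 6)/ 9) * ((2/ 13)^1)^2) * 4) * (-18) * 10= -19520/ 1521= -12.83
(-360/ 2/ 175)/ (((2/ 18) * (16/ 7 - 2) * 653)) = -162/ 3265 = -0.05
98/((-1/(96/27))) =-3136/9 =-348.44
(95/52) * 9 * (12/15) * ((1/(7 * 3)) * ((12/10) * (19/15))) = 2166/2275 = 0.95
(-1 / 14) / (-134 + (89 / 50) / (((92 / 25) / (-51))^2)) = -0.00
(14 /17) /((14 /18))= 18 /17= 1.06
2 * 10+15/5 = 23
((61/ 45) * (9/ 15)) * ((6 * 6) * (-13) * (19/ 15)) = -60268/ 125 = -482.14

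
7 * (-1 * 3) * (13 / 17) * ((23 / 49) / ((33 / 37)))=-11063 / 1309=-8.45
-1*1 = -1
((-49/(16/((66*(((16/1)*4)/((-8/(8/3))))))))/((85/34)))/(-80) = -539/25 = -21.56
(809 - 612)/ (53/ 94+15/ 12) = 37036/ 341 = 108.61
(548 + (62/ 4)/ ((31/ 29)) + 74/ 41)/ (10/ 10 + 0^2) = 46273/ 82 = 564.30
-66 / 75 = -22 / 25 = -0.88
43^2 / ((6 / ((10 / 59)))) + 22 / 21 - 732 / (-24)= 207605 / 2478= 83.78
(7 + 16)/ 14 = 23/ 14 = 1.64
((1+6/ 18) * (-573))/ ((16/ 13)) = -2483/ 4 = -620.75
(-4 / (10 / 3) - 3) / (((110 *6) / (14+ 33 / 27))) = -959 / 9900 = -0.10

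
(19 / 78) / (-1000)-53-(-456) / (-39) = -5046019 / 78000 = -64.69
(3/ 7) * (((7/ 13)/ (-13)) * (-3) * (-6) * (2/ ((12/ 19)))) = -171/ 169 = -1.01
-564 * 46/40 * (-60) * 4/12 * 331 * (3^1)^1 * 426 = 5487389496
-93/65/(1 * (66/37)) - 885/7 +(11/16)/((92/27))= -935867659/7367360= -127.03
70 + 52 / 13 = 74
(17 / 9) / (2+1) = 17 / 27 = 0.63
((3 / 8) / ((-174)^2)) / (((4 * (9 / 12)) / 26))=13 / 121104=0.00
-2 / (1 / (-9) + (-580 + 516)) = 18 / 577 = 0.03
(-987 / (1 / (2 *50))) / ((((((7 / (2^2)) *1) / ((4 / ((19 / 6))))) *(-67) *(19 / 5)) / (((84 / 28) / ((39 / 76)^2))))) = 36096000 / 11323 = 3187.85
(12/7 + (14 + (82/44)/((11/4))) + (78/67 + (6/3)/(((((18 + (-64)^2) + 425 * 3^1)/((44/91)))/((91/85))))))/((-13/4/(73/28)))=-33315185566606/2365520492335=-14.08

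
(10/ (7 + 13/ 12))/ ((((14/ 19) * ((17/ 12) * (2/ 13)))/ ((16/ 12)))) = 118560/ 11543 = 10.27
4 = 4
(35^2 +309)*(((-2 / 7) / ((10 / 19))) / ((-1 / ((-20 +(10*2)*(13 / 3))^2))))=233168000 / 63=3701079.37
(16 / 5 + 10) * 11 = 726 / 5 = 145.20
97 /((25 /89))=8633 /25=345.32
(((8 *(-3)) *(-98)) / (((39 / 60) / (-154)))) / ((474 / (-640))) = 772710400 / 1027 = 752395.72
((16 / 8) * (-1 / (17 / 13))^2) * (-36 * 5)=-60840 / 289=-210.52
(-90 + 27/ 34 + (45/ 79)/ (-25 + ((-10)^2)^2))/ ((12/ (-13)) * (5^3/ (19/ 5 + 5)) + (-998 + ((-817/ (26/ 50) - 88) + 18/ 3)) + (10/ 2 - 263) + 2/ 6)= 68356239237/ 2239005240710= 0.03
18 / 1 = 18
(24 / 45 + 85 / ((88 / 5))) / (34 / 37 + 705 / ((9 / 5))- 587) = -261923 / 9495200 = -0.03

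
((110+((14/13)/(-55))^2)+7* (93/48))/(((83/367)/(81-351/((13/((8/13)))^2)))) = 65367750757519323/1491558239600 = 43825.14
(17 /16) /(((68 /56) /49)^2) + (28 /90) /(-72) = 23823863 /13770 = 1730.13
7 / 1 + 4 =11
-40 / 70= -4 / 7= -0.57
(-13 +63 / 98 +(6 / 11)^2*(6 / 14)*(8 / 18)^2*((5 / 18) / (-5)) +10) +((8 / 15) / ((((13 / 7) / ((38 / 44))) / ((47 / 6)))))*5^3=142995725 / 594594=240.49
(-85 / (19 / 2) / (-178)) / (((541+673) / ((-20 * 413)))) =-351050 / 1026437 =-0.34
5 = 5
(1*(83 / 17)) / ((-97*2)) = -83 / 3298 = -0.03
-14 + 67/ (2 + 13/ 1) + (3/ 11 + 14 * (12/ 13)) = 7856/ 2145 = 3.66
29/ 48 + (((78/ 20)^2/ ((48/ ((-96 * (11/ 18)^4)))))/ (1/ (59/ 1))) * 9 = -145946261/ 64800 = -2252.26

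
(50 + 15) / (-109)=-65 / 109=-0.60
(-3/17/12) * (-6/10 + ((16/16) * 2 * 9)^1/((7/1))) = -69/2380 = -0.03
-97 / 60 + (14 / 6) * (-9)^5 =-8266957 / 60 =-137782.62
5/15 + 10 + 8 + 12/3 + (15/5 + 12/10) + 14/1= 608/15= 40.53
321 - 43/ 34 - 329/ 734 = 1992032/ 6239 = 319.29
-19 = -19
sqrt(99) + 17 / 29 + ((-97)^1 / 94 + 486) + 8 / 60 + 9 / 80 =3 * sqrt(11) + 158914937 / 327120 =495.75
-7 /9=-0.78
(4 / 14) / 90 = 1 / 315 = 0.00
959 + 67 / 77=73910 / 77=959.87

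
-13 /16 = -0.81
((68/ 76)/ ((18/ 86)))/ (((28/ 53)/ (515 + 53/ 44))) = 4176.97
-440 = -440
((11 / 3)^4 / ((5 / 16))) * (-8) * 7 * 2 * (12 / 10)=-52473344 / 675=-77738.29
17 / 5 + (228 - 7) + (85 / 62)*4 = 35632 / 155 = 229.88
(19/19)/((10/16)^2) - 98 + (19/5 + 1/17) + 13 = -33397/425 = -78.58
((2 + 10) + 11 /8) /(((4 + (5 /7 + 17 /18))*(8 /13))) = 87633 /22816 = 3.84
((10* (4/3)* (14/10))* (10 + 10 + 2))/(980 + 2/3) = 616/1471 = 0.42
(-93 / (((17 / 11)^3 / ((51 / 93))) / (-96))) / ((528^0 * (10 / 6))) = 1149984 / 1445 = 795.84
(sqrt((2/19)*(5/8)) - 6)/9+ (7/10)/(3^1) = -13/30+ sqrt(95)/342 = -0.40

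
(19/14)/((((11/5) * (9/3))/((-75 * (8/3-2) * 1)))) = -2375/231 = -10.28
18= 18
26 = 26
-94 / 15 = -6.27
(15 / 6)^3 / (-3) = -125 / 24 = -5.21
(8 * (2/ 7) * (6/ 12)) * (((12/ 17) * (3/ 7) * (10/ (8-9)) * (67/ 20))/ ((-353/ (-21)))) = -28944/ 42007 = -0.69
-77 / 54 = -1.43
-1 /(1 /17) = -17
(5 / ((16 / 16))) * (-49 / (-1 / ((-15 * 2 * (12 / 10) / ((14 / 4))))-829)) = 17640 / 59681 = 0.30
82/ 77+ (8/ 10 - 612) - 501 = -427787/ 385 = -1111.14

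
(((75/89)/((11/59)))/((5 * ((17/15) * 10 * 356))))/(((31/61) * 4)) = 0.00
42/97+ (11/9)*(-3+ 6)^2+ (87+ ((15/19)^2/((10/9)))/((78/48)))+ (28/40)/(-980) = 62951810379/637309400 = 98.78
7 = 7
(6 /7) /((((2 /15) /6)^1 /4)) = 1080 /7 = 154.29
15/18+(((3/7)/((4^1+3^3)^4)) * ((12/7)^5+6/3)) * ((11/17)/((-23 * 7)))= 1486893287411057/1784272012002438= 0.83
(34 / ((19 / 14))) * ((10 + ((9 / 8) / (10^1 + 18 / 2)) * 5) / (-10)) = -37247 / 1444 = -25.79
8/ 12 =2/ 3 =0.67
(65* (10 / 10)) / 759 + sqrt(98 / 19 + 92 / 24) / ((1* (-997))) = 65 / 759 -5* sqrt(4674) / 113658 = 0.08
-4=-4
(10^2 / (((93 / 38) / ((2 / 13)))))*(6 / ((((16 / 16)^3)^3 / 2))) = 30400 / 403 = 75.43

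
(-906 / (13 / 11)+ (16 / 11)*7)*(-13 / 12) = 54085 / 66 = 819.47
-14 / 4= -7 / 2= -3.50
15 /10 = 3 /2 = 1.50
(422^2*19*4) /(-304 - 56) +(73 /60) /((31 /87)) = -209763899 /5580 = -37592.10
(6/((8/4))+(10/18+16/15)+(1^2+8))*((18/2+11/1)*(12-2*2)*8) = 156928/9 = 17436.44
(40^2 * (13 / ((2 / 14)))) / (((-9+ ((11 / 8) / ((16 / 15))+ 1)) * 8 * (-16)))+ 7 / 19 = 169.87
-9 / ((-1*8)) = 9 / 8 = 1.12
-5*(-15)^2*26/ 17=-29250/ 17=-1720.59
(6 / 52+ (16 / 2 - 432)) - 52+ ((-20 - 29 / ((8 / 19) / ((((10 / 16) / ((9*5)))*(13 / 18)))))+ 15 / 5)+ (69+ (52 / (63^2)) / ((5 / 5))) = -34617119 / 81536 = -424.56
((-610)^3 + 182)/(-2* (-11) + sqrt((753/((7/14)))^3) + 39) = 13845829898/3415658495-341833111908* sqrt(1506)/3415658495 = -3879.70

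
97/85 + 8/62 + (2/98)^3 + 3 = 1323789183/310005115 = 4.27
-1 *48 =-48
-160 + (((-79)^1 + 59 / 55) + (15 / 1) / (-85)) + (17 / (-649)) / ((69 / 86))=-906438787 / 3806385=-238.14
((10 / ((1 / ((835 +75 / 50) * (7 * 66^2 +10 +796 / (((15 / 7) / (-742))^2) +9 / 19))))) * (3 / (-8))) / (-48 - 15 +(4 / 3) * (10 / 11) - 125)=7511003455372417 / 4684640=1603325646.23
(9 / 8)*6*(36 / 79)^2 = 8748 / 6241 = 1.40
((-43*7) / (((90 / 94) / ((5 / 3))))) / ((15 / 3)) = -14147 / 135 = -104.79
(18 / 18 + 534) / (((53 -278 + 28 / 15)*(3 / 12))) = -9.59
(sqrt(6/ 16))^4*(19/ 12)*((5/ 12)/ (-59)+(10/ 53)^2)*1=1078345/ 169708544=0.01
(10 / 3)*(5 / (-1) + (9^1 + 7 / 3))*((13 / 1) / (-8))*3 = -1235 / 12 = -102.92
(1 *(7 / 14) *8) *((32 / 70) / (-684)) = -16 / 5985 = -0.00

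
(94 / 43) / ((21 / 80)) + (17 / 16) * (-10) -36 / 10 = -213007 / 36120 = -5.90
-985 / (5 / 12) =-2364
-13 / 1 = -13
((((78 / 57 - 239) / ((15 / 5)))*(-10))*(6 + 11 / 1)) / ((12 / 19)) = 127925 / 6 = 21320.83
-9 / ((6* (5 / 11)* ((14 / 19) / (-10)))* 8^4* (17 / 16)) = 627 / 60928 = 0.01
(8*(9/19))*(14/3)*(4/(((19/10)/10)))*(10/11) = 1344000/3971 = 338.45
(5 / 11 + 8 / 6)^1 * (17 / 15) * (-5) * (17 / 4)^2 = -289867 / 1584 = -183.00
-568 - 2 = -570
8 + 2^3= 16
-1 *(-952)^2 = -906304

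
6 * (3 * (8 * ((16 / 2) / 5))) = 1152 / 5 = 230.40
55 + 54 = 109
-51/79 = -0.65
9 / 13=0.69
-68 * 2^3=-544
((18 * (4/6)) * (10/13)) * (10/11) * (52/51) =1600/187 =8.56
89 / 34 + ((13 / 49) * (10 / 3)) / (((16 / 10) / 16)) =57283 / 4998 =11.46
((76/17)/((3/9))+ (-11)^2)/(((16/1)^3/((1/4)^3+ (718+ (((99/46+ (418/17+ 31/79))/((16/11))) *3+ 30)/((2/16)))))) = 46.13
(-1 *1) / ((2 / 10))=-5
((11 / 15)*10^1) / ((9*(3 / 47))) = 1034 / 81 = 12.77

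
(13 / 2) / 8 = 13 / 16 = 0.81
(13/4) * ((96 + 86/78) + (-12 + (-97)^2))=185135/6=30855.83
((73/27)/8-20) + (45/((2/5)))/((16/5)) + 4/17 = 231035/14688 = 15.73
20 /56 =5 /14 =0.36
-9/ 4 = -2.25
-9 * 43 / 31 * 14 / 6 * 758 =-684474 / 31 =-22079.81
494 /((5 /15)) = 1482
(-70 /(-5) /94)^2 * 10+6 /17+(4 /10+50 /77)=23481252 /14457905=1.62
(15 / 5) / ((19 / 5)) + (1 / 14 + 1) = 495 / 266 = 1.86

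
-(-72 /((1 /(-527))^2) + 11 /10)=199964869 /10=19996486.90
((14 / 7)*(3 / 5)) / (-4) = -0.30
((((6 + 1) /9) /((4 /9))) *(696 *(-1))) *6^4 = -1578528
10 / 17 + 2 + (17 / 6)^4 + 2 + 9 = 1719233 / 22032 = 78.03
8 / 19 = 0.42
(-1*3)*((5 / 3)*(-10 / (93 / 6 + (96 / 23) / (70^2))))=3.23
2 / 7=0.29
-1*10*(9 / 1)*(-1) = 90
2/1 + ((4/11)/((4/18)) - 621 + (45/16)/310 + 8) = -6649277/10912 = -609.35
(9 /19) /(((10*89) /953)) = 8577 /16910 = 0.51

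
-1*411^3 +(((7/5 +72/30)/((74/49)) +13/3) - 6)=-77063448467/1110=-69426530.15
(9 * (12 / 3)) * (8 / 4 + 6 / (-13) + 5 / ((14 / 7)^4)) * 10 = 17325 / 26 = 666.35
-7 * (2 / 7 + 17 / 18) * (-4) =310 / 9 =34.44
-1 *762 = -762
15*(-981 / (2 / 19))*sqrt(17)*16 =-2236680*sqrt(17) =-9222067.89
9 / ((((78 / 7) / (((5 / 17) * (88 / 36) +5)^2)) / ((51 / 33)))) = 5359375 / 131274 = 40.83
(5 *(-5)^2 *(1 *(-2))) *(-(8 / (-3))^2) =16000 / 9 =1777.78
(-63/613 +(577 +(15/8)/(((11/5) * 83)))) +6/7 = 18107989601/31341464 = 577.76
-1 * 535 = -535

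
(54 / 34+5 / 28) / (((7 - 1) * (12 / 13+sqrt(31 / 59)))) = 645047 / 775166 - 142129 * sqrt(1829) / 9301992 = 0.18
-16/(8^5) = -1/2048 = -0.00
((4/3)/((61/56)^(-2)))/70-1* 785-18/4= -129979559/164640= -789.48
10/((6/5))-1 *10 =-5/3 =-1.67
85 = 85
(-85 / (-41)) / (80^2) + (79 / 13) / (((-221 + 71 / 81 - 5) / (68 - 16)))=-268593617 / 191394560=-1.40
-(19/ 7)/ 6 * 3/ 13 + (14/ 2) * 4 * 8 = 40749/ 182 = 223.90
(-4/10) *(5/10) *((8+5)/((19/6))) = -78/95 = -0.82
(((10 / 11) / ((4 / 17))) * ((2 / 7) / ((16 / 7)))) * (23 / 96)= 1955 / 16896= 0.12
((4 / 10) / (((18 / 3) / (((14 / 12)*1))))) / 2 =0.04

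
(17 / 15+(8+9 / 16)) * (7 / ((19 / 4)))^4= 89394032 / 1954815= 45.73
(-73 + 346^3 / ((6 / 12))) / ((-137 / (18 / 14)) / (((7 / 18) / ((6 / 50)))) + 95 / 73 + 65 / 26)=-302378406350 / 106137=-2848944.35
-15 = -15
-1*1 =-1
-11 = -11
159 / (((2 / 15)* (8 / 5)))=11925 / 16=745.31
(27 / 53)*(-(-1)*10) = 270 / 53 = 5.09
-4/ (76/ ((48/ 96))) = -0.03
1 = 1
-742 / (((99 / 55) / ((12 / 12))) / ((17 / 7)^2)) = -2431.27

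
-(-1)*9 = 9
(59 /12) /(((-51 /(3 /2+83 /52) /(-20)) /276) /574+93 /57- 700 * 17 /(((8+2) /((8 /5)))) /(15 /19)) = -2382710162 /1167981138151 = -0.00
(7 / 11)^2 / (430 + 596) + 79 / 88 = 445993 / 496584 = 0.90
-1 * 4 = -4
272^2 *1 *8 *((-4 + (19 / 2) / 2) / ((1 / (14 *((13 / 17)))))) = 4752384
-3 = -3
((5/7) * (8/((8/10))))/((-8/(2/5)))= -5/14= -0.36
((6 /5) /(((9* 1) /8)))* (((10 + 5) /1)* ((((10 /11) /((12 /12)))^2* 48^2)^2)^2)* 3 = 135260546059468800000000 /214358881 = 631000429879407.70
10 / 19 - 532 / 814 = -984 / 7733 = -0.13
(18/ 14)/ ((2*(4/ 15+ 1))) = 135/ 266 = 0.51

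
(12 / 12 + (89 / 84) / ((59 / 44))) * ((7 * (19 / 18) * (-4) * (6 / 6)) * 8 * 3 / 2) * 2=-674272 / 531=-1269.82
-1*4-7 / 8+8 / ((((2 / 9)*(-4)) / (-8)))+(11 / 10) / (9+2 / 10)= 12373 / 184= 67.24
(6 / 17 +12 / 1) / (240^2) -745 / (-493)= 1430603 / 946560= 1.51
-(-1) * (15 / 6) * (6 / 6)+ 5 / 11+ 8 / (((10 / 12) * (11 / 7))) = 997 / 110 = 9.06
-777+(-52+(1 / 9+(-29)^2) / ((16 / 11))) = -18053 / 72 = -250.74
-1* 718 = -718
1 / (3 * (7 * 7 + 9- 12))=1 / 138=0.01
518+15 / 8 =4159 / 8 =519.88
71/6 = 11.83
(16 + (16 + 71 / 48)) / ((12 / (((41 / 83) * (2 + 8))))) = 329435 / 23904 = 13.78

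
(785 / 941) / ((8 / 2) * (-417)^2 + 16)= 785 / 654533252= 0.00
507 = 507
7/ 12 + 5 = 67/ 12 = 5.58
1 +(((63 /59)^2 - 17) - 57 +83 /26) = -6214821 /90506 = -68.67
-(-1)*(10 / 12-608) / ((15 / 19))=-69217 / 90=-769.08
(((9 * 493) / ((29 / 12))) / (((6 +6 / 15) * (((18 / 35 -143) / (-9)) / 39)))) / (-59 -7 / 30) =-422911125 / 35447596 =-11.93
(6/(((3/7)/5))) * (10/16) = 175/4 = 43.75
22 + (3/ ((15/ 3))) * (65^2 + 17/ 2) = 2562.10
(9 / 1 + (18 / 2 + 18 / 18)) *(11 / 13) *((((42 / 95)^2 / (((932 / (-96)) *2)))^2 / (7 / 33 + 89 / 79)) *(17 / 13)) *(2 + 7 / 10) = 1474504370716608 / 343166434566109375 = 0.00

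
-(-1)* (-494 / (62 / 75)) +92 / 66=-609899 / 1023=-596.19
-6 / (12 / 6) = -3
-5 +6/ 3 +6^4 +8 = 1301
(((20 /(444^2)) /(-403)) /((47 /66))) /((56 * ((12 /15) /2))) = -275 /17425113888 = -0.00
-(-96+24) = 72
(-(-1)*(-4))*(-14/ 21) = 8/ 3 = 2.67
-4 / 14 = -2 / 7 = -0.29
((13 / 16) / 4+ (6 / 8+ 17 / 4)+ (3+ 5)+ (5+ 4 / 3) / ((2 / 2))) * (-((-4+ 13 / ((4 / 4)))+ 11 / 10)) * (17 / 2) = -6440467 / 3840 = -1677.20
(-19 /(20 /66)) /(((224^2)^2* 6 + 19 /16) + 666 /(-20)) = -5016 /1208462865911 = -0.00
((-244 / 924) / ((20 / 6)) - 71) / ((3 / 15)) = -355.40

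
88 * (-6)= -528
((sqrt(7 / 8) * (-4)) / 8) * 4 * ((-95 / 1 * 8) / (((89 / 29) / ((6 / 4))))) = 16530 * sqrt(14) / 89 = 694.94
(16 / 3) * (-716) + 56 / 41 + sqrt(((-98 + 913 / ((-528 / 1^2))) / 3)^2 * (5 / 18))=-3799.78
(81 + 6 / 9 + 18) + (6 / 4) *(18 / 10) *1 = 3071 / 30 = 102.37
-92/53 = -1.74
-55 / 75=-0.73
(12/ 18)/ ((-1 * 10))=-1/ 15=-0.07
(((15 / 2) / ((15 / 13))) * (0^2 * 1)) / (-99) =0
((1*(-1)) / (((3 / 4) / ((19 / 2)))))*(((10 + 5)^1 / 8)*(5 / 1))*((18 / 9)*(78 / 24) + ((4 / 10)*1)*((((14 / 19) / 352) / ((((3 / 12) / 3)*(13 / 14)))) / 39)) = -11479815 / 14872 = -771.91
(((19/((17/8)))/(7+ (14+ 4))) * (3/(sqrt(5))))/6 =76 * sqrt(5)/2125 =0.08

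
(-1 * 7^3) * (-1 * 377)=129311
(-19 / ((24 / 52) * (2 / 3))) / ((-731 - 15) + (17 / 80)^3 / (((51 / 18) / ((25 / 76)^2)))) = 730456064 / 8824614673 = 0.08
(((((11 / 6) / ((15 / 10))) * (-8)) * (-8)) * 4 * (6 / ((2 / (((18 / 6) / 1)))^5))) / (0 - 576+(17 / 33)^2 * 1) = -15524784 / 626975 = -24.76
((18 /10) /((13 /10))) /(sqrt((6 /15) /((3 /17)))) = 9 *sqrt(510) /221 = 0.92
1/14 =0.07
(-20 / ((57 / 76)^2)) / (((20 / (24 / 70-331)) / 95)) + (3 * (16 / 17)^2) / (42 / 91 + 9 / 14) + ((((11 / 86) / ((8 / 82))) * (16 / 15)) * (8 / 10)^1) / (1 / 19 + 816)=162215780420943128 / 2904660572625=55846.73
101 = 101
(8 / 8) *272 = 272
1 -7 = -6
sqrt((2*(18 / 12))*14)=6.48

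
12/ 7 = 1.71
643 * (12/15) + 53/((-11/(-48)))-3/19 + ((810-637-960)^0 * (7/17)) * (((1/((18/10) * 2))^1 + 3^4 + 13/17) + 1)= 4238567191/5436090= 779.71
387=387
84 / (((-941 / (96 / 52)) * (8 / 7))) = -1764 / 12233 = -0.14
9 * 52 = 468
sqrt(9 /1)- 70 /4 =-29 /2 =-14.50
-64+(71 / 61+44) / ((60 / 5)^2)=-559421 / 8784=-63.69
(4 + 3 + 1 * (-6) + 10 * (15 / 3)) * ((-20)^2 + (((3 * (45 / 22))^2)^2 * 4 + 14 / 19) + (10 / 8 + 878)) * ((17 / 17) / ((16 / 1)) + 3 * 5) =47536202784387 / 8901728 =5340109.56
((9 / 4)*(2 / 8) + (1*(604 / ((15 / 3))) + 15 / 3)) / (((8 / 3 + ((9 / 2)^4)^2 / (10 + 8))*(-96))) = -10109 / 71765015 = -0.00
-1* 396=-396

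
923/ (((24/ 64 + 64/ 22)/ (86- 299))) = -17300712/ 289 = -59864.06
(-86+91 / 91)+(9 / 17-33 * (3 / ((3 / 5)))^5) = -1754561 / 17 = -103209.47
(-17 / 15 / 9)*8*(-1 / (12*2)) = 17 / 405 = 0.04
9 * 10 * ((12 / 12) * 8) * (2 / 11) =1440 / 11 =130.91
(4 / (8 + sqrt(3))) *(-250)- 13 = -8793 / 61 + 1000 *sqrt(3) / 61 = -115.75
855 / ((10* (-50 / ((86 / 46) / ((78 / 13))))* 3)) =-0.18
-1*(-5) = 5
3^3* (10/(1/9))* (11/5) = 5346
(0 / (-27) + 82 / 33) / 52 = 41 / 858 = 0.05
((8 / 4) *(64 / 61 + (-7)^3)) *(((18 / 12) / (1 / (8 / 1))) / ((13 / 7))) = -3504312 / 793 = -4419.06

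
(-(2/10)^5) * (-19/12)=19/37500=0.00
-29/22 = -1.32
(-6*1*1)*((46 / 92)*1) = -3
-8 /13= -0.62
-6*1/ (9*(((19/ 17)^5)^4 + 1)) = -4064231406647572522401601/ 62481307296290296073635803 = -0.07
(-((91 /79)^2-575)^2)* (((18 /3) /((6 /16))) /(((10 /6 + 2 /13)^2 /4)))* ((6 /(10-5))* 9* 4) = -274539762.51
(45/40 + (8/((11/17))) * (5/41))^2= 90231001/13017664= 6.93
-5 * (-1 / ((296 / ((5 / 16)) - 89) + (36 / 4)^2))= 25 / 4696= 0.01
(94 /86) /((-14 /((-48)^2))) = -54144 /301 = -179.88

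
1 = 1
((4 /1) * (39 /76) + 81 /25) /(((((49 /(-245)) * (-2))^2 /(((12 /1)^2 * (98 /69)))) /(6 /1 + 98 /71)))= 1549187136 /31027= 49930.29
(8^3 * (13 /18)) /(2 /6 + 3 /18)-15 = 6521 /9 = 724.56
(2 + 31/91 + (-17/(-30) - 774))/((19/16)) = -16840664/25935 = -649.34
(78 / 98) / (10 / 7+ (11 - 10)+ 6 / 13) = 507 / 1841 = 0.28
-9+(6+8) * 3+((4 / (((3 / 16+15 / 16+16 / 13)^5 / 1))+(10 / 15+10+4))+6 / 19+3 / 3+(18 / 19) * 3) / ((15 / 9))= 3717323492967472 / 83859839546875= 44.33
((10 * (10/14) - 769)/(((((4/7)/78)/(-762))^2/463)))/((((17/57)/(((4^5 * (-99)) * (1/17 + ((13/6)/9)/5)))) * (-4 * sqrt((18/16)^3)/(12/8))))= -43607597079467953237.96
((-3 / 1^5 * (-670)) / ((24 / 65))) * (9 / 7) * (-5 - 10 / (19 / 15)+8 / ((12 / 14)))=-1894425 / 76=-24926.64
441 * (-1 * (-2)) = 882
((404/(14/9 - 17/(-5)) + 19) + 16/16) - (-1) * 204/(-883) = 19945628/196909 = 101.29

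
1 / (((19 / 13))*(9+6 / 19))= 13 / 177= 0.07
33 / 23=1.43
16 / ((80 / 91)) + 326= 1721 / 5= 344.20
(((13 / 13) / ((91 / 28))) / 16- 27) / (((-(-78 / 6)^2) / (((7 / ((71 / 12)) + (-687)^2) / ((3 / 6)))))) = 47014365849 / 311974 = 150699.63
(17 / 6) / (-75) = -17 / 450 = -0.04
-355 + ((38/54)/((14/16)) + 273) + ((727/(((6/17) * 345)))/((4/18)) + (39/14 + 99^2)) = 847617821/86940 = 9749.46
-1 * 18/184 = -0.10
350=350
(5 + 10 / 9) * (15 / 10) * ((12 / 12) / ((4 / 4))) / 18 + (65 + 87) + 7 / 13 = 214879 / 1404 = 153.05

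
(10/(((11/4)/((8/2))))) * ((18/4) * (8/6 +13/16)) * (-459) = -709155/11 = -64468.64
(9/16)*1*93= 52.31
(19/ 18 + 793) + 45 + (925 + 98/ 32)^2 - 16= 1986331529/ 2304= 862123.06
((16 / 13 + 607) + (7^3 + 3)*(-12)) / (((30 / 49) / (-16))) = 18059048 / 195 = 92610.50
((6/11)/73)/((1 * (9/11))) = 2/219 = 0.01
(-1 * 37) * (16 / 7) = -592 / 7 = -84.57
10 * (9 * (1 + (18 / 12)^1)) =225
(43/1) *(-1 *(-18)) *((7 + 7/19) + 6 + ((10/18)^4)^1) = 144339734/13851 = 10420.89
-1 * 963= -963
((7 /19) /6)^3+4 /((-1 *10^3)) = -697897 /185193000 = -0.00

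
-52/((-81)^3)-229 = -121699937/531441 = -229.00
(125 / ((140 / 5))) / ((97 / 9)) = 1125 / 2716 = 0.41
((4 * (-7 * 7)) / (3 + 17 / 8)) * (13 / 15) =-20384 / 615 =-33.14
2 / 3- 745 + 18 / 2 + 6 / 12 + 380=-2129 / 6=-354.83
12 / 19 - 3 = -45 / 19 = -2.37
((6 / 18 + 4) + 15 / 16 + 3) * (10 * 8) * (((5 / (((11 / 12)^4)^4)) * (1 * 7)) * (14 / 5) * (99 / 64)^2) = 237077500448483573760 / 379749833583241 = 624299.16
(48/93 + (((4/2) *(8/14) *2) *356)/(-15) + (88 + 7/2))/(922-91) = 245873/5409810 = 0.05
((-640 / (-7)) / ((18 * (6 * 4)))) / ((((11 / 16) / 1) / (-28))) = -2560 / 297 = -8.62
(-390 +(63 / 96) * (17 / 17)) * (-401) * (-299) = -1493821641 / 32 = -46681926.28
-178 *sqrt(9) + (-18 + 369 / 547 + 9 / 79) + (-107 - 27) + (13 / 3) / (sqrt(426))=-29610044 / 43213 + 13 *sqrt(426) / 1278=-685.00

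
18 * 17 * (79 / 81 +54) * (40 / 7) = 6056080 / 63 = 96128.25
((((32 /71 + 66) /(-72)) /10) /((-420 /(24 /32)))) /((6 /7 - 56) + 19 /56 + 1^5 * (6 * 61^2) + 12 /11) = 25949 /3506762732400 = 0.00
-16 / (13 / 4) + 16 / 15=-752 / 195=-3.86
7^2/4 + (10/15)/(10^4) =183751/15000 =12.25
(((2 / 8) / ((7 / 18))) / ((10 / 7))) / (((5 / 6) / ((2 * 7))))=189 / 25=7.56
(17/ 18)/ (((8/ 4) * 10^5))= 17/ 3600000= 0.00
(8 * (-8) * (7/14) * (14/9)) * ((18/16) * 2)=-112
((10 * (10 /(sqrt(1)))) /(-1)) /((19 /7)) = -700 /19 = -36.84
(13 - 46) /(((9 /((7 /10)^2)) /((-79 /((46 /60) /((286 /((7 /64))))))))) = 55671616 /115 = 484101.01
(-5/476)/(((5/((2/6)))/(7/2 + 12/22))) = -0.00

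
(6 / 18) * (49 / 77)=7 / 33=0.21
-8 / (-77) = 8 / 77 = 0.10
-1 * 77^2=-5929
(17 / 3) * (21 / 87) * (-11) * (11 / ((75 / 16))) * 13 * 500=-59899840 / 261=-229501.30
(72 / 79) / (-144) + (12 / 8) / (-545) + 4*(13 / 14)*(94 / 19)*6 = 631306517 / 5726315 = 110.25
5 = 5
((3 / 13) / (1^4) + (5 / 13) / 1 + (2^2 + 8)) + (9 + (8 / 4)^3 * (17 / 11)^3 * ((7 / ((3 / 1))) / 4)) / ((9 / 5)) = 12700403 / 467181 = 27.19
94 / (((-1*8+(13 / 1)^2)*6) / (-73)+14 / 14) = -146 / 19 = -7.68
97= 97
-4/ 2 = -2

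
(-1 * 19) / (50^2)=-19 / 2500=-0.01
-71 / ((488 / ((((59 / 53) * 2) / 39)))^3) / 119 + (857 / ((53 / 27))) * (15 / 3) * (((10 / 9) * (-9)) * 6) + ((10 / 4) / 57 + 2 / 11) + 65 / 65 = -417897779402800812861314885 / 3190686658643459207232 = -130974.25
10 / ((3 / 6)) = 20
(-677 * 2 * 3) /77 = -4062 /77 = -52.75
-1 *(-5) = 5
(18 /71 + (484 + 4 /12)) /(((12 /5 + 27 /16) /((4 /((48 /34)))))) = 70187560 /208953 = 335.90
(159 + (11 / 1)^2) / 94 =140 / 47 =2.98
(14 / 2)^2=49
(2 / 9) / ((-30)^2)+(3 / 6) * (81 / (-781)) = -81622 / 1581525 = -0.05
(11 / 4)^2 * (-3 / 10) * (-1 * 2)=363 / 80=4.54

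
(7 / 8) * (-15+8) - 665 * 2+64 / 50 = -266969 / 200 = -1334.84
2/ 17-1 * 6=-100/ 17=-5.88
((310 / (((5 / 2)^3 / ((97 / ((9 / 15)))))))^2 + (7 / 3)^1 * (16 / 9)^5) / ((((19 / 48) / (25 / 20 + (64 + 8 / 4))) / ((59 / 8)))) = 12890447733.36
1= 1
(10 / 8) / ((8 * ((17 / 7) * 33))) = 35 / 17952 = 0.00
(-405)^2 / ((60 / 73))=798255 / 4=199563.75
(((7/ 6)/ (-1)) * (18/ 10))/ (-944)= 21/ 9440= 0.00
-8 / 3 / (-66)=4 / 99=0.04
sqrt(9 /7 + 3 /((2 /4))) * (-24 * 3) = -72 * sqrt(357) /7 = -194.34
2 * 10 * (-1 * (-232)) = 4640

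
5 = 5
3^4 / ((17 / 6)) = 486 / 17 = 28.59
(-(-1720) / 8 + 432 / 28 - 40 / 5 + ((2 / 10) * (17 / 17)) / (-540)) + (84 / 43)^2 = 7906356557 / 34946100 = 226.24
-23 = -23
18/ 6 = 3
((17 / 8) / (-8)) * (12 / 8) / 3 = -17 / 128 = -0.13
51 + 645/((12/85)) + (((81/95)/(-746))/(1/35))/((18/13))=65479927/14174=4619.72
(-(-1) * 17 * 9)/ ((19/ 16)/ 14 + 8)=34272/ 1811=18.92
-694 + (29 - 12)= -677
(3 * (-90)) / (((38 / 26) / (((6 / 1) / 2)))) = -10530 / 19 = -554.21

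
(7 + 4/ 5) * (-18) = -702/ 5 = -140.40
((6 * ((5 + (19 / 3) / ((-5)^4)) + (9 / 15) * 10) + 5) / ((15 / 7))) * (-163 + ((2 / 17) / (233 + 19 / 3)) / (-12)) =-1237084098887 / 228862500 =-5405.36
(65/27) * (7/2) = 455/54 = 8.43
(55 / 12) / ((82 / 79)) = 4345 / 984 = 4.42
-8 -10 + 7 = -11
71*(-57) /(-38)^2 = -213 /76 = -2.80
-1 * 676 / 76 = -8.89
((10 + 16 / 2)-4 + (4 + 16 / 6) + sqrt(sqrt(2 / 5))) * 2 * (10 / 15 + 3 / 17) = 86 * 2^(1 / 4) * 5^(3 / 4) / 255 + 5332 / 153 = 36.19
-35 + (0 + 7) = -28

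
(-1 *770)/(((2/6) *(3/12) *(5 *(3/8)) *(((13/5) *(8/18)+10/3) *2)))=-55440/101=-548.91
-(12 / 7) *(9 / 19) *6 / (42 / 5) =-540 / 931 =-0.58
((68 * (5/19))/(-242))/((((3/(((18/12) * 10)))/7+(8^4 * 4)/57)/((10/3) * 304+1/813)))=-4901853950/18805540127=-0.26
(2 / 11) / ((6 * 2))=1 / 66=0.02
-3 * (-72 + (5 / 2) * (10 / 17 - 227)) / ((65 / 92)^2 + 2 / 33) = 9088672824 / 2658001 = 3419.36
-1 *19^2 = -361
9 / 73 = 0.12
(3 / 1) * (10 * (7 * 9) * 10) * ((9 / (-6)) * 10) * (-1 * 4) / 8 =141750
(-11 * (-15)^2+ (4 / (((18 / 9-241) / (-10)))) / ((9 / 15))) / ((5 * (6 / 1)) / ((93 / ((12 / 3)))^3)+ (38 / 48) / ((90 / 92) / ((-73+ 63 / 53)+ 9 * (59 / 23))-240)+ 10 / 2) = -495.03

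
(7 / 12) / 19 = 7 / 228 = 0.03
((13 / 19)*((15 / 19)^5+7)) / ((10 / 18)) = 2116771956 / 235229405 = 9.00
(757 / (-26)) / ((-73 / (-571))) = -432247 / 1898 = -227.74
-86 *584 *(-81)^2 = -329519664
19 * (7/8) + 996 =8101/8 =1012.62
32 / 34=16 / 17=0.94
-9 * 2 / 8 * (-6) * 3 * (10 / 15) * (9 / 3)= 81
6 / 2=3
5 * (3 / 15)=1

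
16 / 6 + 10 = 38 / 3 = 12.67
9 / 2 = 4.50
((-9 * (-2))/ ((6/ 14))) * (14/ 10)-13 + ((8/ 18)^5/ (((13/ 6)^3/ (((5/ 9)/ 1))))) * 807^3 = 3986821092577/ 8008065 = 497850.74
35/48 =0.73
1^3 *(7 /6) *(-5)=-35 /6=-5.83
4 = 4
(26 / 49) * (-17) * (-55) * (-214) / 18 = -2601170 / 441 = -5898.34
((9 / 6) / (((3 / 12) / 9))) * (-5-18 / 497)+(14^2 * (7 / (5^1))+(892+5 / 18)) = 40020917 / 44730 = 894.72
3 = 3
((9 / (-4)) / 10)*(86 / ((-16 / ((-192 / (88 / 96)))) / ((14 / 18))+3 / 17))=-70.44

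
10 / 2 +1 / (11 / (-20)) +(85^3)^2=4148644671910 / 11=377149515628.18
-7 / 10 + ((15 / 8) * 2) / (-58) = -887 / 1160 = -0.76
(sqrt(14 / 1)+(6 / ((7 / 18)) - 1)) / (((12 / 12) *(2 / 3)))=3 *sqrt(14) / 2+303 / 14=27.26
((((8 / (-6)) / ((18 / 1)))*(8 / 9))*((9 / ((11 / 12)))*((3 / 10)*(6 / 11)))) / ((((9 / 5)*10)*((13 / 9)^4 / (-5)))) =23328 / 3455881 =0.01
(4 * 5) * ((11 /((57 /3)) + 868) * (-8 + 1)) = -2310420 /19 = -121601.05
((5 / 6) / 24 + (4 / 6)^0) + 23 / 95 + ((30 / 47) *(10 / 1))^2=1269784603 / 30219120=42.02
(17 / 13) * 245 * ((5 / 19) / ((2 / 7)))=145775 / 494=295.09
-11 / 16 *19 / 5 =-209 / 80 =-2.61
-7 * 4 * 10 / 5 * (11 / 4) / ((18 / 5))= -385 / 9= -42.78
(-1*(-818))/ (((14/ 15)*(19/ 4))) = 24540/ 133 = 184.51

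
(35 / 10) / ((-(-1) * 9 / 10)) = 35 / 9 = 3.89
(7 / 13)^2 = 49 / 169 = 0.29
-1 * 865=-865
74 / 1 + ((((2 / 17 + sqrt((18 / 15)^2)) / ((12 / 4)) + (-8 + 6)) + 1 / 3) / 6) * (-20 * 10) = 17582 / 153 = 114.92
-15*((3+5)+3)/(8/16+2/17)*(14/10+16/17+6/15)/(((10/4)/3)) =-30756/35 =-878.74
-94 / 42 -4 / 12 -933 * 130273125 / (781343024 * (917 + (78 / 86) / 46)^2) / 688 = -24596748370802926737 / 9565401144022273088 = -2.57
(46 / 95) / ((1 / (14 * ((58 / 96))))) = 4669 / 1140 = 4.10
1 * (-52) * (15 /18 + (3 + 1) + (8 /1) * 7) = -9490 /3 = -3163.33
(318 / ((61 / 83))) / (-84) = -4399 / 854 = -5.15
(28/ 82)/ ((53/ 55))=770/ 2173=0.35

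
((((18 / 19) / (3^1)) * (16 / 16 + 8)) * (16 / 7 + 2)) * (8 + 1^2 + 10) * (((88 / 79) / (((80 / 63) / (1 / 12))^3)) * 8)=1178793 / 2022400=0.58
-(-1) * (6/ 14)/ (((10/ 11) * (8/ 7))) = 33/ 80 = 0.41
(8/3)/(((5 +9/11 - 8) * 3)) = -11/27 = -0.41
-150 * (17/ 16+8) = -10875/ 8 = -1359.38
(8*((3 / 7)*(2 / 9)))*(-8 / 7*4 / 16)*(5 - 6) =32 / 147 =0.22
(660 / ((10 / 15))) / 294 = 165 / 49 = 3.37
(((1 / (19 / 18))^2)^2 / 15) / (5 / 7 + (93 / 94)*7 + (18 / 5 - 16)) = -23024736 / 2040957181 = -0.01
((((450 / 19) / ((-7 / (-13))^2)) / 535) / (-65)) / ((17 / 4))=-936 / 1693489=-0.00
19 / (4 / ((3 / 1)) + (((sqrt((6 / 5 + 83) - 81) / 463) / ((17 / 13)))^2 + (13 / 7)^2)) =865168631565 / 217763930603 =3.97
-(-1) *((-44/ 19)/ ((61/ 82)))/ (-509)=3608/ 589931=0.01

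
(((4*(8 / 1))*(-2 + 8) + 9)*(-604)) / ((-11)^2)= -121404 / 121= -1003.34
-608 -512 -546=-1666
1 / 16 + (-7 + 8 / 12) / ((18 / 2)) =-0.64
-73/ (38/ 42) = -1533/ 19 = -80.68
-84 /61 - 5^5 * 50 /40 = -3907.63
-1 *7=-7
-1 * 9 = -9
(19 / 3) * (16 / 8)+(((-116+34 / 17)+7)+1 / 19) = -5374 / 57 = -94.28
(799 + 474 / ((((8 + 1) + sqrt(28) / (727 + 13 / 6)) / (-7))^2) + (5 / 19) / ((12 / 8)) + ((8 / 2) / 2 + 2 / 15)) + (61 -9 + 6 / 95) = 196785660503823590141 / 172601856861401085 -105847656250000 * sqrt(7) / 605620550390881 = 1139.65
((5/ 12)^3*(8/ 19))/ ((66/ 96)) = 250/ 5643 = 0.04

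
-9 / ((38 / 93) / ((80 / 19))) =-92.74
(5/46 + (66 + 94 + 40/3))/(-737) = -23935/101706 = -0.24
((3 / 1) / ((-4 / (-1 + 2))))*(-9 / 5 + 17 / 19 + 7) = -1737 / 380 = -4.57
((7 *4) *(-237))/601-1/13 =-86869/7813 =-11.12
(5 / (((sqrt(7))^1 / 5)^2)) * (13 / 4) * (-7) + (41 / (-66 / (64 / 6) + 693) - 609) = -44623705 / 43956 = -1015.19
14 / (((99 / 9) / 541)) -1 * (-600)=14174 / 11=1288.55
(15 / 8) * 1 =15 / 8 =1.88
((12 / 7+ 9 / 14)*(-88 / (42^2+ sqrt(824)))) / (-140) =3267 / 3888590 - 363*sqrt(206) / 381081820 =0.00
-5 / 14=-0.36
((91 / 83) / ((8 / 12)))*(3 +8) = 3003 / 166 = 18.09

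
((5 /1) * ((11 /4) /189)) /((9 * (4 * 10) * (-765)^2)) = 11 /31854967200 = 0.00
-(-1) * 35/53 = 0.66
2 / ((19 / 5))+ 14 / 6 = 163 / 57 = 2.86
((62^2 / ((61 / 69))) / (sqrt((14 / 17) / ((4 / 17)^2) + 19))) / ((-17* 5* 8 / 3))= -198927* sqrt(542) / 1405135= -3.30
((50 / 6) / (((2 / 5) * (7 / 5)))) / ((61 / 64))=15.61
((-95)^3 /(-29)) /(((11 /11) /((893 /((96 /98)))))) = 37516157875 /1392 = 26951262.84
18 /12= 3 /2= 1.50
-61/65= -0.94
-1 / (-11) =1 / 11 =0.09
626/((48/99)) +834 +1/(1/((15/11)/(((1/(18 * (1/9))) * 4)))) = 187071/88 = 2125.81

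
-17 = -17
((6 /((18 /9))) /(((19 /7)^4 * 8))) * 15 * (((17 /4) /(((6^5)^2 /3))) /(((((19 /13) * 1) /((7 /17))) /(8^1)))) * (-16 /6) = -1092455 /8317790995968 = -0.00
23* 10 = 230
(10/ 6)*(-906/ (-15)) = 302/ 3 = 100.67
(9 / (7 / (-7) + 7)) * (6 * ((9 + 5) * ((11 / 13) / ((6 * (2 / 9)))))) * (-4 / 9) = -462 / 13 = -35.54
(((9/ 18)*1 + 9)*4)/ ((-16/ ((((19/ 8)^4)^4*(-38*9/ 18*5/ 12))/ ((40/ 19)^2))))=37589973457545958193355601/ 8646911284551352320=4347213.96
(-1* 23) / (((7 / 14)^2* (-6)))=46 / 3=15.33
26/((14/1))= 13/7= 1.86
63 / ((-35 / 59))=-531 / 5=-106.20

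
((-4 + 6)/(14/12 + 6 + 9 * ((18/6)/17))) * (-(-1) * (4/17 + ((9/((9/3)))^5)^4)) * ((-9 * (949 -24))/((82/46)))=-3719906503652.03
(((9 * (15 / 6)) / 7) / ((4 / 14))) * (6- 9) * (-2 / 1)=67.50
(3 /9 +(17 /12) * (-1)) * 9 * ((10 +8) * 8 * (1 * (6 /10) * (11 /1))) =-46332 /5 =-9266.40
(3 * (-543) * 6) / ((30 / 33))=-53757 / 5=-10751.40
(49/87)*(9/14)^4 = 2187/22736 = 0.10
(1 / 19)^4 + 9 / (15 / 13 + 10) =15247702 / 18896545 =0.81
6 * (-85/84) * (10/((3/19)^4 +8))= -55386425/7298543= -7.59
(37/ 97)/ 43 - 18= -75041/ 4171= -17.99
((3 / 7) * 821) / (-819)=-821 / 1911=-0.43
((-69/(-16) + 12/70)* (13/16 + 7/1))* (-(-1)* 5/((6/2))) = 104625/1792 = 58.38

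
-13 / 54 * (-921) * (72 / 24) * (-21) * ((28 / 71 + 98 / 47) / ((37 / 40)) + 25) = -386655.22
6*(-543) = -3258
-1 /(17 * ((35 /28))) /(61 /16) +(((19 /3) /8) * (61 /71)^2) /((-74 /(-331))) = 120763118041 /46420350960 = 2.60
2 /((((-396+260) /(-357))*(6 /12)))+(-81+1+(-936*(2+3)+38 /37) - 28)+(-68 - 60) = -362931 /74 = -4904.47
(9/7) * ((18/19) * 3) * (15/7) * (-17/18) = -6885/931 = -7.40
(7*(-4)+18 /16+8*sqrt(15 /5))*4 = -215 /2+32*sqrt(3) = -52.07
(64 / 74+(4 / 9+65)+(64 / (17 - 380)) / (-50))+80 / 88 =67714327 / 1007325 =67.22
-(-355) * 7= 2485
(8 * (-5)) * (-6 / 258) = 40 / 43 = 0.93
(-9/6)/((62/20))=-0.48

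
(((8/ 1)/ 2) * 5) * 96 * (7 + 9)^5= 2013265920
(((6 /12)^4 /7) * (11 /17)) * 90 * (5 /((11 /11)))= 2475 /952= 2.60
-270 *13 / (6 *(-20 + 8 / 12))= 1755 / 58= 30.26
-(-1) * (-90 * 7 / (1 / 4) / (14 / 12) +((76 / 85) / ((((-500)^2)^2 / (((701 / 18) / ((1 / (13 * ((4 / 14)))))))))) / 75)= -13554843749999826853 / 6275390625000000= -2160.00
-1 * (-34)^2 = -1156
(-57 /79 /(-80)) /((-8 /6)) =-0.01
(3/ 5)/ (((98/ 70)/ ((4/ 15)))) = 0.11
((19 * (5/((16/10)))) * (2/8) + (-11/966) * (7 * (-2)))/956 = 33127/2110848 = 0.02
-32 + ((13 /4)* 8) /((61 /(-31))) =-2758 /61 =-45.21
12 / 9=4 / 3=1.33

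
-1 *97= -97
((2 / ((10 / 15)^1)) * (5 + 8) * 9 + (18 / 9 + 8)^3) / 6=1351 / 6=225.17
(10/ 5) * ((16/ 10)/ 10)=8/ 25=0.32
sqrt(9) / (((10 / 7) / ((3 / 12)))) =21 / 40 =0.52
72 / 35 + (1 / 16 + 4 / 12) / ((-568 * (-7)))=1963103 / 954240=2.06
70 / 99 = 0.71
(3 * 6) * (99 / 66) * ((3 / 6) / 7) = 27 / 14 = 1.93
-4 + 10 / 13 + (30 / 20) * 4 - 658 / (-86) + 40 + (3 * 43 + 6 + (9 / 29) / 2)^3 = 269279114503641 / 109067608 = 2468919.23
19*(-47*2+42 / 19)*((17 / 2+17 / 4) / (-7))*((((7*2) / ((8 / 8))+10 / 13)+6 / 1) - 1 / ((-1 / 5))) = 7449060 / 91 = 81857.80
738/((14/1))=369/7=52.71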